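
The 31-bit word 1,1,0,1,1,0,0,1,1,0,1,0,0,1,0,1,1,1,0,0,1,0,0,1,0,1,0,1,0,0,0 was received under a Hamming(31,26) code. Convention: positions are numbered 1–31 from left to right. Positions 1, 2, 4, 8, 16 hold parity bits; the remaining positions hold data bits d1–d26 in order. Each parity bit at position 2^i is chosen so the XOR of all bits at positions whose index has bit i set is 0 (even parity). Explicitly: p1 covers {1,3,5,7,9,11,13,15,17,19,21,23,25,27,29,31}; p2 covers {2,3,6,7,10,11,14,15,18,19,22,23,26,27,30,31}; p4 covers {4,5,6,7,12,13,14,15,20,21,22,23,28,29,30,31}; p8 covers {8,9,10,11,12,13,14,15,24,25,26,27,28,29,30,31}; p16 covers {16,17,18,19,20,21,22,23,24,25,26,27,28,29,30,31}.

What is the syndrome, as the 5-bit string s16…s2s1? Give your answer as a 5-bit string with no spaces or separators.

s1 (pos 1,3,5,7,9,11,13,15,17,19,21,23,25,27,29,31): 1⊕0⊕1⊕0⊕1⊕1⊕0⊕0⊕1⊕0⊕1⊕0⊕0⊕0⊕0⊕0 = 0
s2 (pos 2,3,6,7,10,11,14,15,18,19,22,23,26,27,30,31): 1⊕0⊕0⊕0⊕0⊕1⊕1⊕0⊕1⊕0⊕0⊕0⊕1⊕0⊕0⊕0 = 1
s4 (pos 4,5,6,7,12,13,14,15,20,21,22,23,28,29,30,31): 1⊕1⊕0⊕0⊕0⊕0⊕1⊕0⊕0⊕1⊕0⊕0⊕1⊕0⊕0⊕0 = 1
s8 (pos 8,9,10,11,12,13,14,15,24,25,26,27,28,29,30,31): 1⊕1⊕0⊕1⊕0⊕0⊕1⊕0⊕1⊕0⊕1⊕0⊕1⊕0⊕0⊕0 = 1
s16 (pos 16,17,18,19,20,21,22,23,24,25,26,27,28,29,30,31): 1⊕1⊕1⊕0⊕0⊕1⊕0⊕0⊕1⊕0⊕1⊕0⊕1⊕0⊕0⊕0 = 1
Syndrome s16…s1 = 11110 → error at position 30.

11110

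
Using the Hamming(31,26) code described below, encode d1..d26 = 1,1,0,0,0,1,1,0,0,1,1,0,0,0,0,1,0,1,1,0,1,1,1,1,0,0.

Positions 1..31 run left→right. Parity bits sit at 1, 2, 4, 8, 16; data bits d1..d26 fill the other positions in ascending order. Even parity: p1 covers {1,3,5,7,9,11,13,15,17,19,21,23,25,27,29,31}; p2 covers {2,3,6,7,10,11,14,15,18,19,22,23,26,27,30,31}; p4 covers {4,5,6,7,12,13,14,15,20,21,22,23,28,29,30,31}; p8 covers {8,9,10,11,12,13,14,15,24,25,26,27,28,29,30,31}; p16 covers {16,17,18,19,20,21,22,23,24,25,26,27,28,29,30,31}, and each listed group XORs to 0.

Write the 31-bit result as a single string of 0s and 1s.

Place data at non-parity positions: p1 p2 1 p4 1 0 0 p8 0 1 1 0 0 1 1 p16 0 0 0 0 1 0 1 1 0 1 1 1 1 0 0
p1 (pos 1,3,5,7,9,11,13,15,17,19,21,23,25,27,29,31): XOR of data positions = 1⊕1⊕0⊕0⊕1⊕0⊕1⊕0⊕0⊕1⊕1⊕0⊕1⊕1⊕0 = 0
p2 (pos 2,3,6,7,10,11,14,15,18,19,22,23,26,27,30,31): XOR of data positions = 1⊕0⊕0⊕1⊕1⊕1⊕1⊕0⊕0⊕0⊕1⊕1⊕1⊕0⊕0 = 0
p4 (pos 4,5,6,7,12,13,14,15,20,21,22,23,28,29,30,31): XOR of data positions = 1⊕0⊕0⊕0⊕0⊕1⊕1⊕0⊕1⊕0⊕1⊕1⊕1⊕0⊕0 = 1
p8 (pos 8,9,10,11,12,13,14,15,24,25,26,27,28,29,30,31): XOR of data positions = 0⊕1⊕1⊕0⊕0⊕1⊕1⊕1⊕0⊕1⊕1⊕1⊕1⊕0⊕0 = 1
p16 (pos 16,17,18,19,20,21,22,23,24,25,26,27,28,29,30,31): XOR of data positions = 0⊕0⊕0⊕0⊕1⊕0⊕1⊕1⊕0⊕1⊕1⊕1⊕1⊕0⊕0 = 1
Codeword: 0011100101100111000010110111100

0011100101100111000010110111100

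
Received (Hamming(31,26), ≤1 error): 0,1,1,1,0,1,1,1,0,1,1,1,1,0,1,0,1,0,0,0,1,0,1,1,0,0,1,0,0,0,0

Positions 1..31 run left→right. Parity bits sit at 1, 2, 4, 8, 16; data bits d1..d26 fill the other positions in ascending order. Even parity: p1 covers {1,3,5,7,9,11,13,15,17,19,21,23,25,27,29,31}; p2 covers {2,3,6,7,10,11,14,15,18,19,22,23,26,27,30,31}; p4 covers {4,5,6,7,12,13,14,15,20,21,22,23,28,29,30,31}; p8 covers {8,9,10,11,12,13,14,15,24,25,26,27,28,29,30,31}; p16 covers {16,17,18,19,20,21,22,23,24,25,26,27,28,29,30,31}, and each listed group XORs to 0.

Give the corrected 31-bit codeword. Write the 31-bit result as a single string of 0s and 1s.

0111011101111010101010110010000

s1 (pos 1,3,5,7,9,11,13,15,17,19,21,23,25,27,29,31): 0⊕1⊕0⊕1⊕0⊕1⊕1⊕1⊕1⊕0⊕1⊕1⊕0⊕1⊕0⊕0 = 1
s2 (pos 2,3,6,7,10,11,14,15,18,19,22,23,26,27,30,31): 1⊕1⊕1⊕1⊕1⊕1⊕0⊕1⊕0⊕0⊕0⊕1⊕0⊕1⊕0⊕0 = 1
s4 (pos 4,5,6,7,12,13,14,15,20,21,22,23,28,29,30,31): 1⊕0⊕1⊕1⊕1⊕1⊕0⊕1⊕0⊕1⊕0⊕1⊕0⊕0⊕0⊕0 = 0
s8 (pos 8,9,10,11,12,13,14,15,24,25,26,27,28,29,30,31): 1⊕0⊕1⊕1⊕1⊕1⊕0⊕1⊕1⊕0⊕0⊕1⊕0⊕0⊕0⊕0 = 0
s16 (pos 16,17,18,19,20,21,22,23,24,25,26,27,28,29,30,31): 0⊕1⊕0⊕0⊕0⊕1⊕0⊕1⊕1⊕0⊕0⊕1⊕0⊕0⊕0⊕0 = 1
Syndrome s16…s1 = 10011 → error at position 19.
Flip position 19: 0111011101111010100010110010000 → 0111011101111010101010110010000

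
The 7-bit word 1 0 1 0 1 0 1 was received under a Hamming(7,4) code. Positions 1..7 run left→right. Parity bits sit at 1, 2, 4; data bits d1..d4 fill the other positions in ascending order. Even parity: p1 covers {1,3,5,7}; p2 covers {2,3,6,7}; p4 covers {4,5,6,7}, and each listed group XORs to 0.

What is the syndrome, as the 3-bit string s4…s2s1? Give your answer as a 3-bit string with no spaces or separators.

000

s1 (pos 1,3,5,7): 1⊕1⊕1⊕1 = 0
s2 (pos 2,3,6,7): 0⊕1⊕0⊕1 = 0
s4 (pos 4,5,6,7): 0⊕1⊕0⊕1 = 0
Syndrome s4…s1 = 000 → no error.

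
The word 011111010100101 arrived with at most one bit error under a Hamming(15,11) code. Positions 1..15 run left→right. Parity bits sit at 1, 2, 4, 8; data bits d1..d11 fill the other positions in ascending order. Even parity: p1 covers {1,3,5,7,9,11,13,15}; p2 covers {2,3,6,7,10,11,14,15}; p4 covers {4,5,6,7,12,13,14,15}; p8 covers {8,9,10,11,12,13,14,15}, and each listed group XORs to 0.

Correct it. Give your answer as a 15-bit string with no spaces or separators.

s1 (pos 1,3,5,7,9,11,13,15): 0⊕1⊕1⊕0⊕0⊕0⊕1⊕1 = 0
s2 (pos 2,3,6,7,10,11,14,15): 1⊕1⊕1⊕0⊕1⊕0⊕0⊕1 = 1
s4 (pos 4,5,6,7,12,13,14,15): 1⊕1⊕1⊕0⊕0⊕1⊕0⊕1 = 1
s8 (pos 8,9,10,11,12,13,14,15): 1⊕0⊕1⊕0⊕0⊕1⊕0⊕1 = 0
Syndrome s8…s1 = 0110 → error at position 6.
Flip position 6: 011111010100101 → 011110010100101

011110010100101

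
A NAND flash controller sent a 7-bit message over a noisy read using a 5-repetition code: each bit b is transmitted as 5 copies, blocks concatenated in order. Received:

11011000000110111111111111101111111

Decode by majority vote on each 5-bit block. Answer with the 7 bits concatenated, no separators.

Block 1 (11011): 4 ones → 1
Block 2 (00000): 0 ones → 0
Block 3 (01101): 3 ones → 1
Block 4 (11111): 5 ones → 1
Block 5 (11111): 5 ones → 1
Block 6 (11011): 4 ones → 1
Block 7 (11111): 5 ones → 1

1011111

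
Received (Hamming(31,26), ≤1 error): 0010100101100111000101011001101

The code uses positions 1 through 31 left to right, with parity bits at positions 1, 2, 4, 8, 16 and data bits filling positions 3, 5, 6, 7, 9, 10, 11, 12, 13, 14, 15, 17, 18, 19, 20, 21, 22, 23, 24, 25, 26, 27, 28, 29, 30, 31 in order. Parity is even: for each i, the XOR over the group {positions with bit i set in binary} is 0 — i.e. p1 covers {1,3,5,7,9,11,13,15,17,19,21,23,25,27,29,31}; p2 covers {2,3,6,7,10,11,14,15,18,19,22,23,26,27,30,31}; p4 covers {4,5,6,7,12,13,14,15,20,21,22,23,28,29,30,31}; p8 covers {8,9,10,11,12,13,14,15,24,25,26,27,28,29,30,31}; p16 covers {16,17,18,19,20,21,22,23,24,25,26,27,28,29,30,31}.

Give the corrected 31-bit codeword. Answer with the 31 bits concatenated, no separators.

s1 (pos 1,3,5,7,9,11,13,15,17,19,21,23,25,27,29,31): 0⊕1⊕1⊕0⊕0⊕1⊕0⊕1⊕0⊕0⊕0⊕0⊕1⊕0⊕1⊕1 = 1
s2 (pos 2,3,6,7,10,11,14,15,18,19,22,23,26,27,30,31): 0⊕1⊕0⊕0⊕1⊕1⊕1⊕1⊕0⊕0⊕1⊕0⊕0⊕0⊕0⊕1 = 1
s4 (pos 4,5,6,7,12,13,14,15,20,21,22,23,28,29,30,31): 0⊕1⊕0⊕0⊕0⊕0⊕1⊕1⊕1⊕0⊕1⊕0⊕1⊕1⊕0⊕1 = 0
s8 (pos 8,9,10,11,12,13,14,15,24,25,26,27,28,29,30,31): 1⊕0⊕1⊕1⊕0⊕0⊕1⊕1⊕1⊕1⊕0⊕0⊕1⊕1⊕0⊕1 = 0
s16 (pos 16,17,18,19,20,21,22,23,24,25,26,27,28,29,30,31): 1⊕0⊕0⊕0⊕1⊕0⊕1⊕0⊕1⊕1⊕0⊕0⊕1⊕1⊕0⊕1 = 0
Syndrome s16…s1 = 00011 → error at position 3.
Flip position 3: 0010100101100111000101011001101 → 0000100101100111000101011001101

0000100101100111000101011001101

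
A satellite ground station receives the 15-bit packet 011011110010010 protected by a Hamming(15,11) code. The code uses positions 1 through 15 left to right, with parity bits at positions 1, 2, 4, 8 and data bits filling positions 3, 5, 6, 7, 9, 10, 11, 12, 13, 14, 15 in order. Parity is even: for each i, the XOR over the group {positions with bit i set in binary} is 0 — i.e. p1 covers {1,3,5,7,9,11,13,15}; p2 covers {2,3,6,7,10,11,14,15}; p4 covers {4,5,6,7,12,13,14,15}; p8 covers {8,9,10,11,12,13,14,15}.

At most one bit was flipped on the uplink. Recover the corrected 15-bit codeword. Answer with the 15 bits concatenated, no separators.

s1 (pos 1,3,5,7,9,11,13,15): 0⊕1⊕1⊕1⊕0⊕1⊕0⊕0 = 0
s2 (pos 2,3,6,7,10,11,14,15): 1⊕1⊕1⊕1⊕0⊕1⊕1⊕0 = 0
s4 (pos 4,5,6,7,12,13,14,15): 0⊕1⊕1⊕1⊕0⊕0⊕1⊕0 = 0
s8 (pos 8,9,10,11,12,13,14,15): 1⊕0⊕0⊕1⊕0⊕0⊕1⊕0 = 1
Syndrome s8…s1 = 1000 → error at position 8.
Flip position 8: 011011110010010 → 011011100010010

011011100010010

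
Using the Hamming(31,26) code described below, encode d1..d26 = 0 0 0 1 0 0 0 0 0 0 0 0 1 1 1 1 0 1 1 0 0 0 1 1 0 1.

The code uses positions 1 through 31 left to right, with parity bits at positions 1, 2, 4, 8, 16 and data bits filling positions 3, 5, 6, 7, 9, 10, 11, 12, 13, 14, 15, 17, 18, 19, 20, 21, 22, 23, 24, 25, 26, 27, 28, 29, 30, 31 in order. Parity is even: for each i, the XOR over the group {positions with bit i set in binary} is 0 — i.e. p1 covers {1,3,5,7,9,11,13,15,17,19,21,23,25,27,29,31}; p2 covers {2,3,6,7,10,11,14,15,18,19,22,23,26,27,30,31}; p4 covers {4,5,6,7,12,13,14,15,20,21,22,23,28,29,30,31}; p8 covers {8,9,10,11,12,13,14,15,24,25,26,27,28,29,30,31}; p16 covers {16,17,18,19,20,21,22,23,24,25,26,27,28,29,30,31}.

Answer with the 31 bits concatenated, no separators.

Place data at non-parity positions: p1 p2 0 p4 0 0 1 p8 0 0 0 0 0 0 0 p16 0 1 1 1 1 0 1 1 0 0 0 1 1 0 1
p1 (pos 1,3,5,7,9,11,13,15,17,19,21,23,25,27,29,31): XOR of data positions = 0⊕0⊕1⊕0⊕0⊕0⊕0⊕0⊕1⊕1⊕1⊕0⊕0⊕1⊕1 = 0
p2 (pos 2,3,6,7,10,11,14,15,18,19,22,23,26,27,30,31): XOR of data positions = 0⊕0⊕1⊕0⊕0⊕0⊕0⊕1⊕1⊕0⊕1⊕0⊕0⊕0⊕1 = 1
p4 (pos 4,5,6,7,12,13,14,15,20,21,22,23,28,29,30,31): XOR of data positions = 0⊕0⊕1⊕0⊕0⊕0⊕0⊕1⊕1⊕0⊕1⊕1⊕1⊕0⊕1 = 1
p8 (pos 8,9,10,11,12,13,14,15,24,25,26,27,28,29,30,31): XOR of data positions = 0⊕0⊕0⊕0⊕0⊕0⊕0⊕1⊕0⊕0⊕0⊕1⊕1⊕0⊕1 = 0
p16 (pos 16,17,18,19,20,21,22,23,24,25,26,27,28,29,30,31): XOR of data positions = 0⊕1⊕1⊕1⊕1⊕0⊕1⊕1⊕0⊕0⊕0⊕1⊕1⊕0⊕1 = 1
Codeword: 0101001000000001011110110001101

0101001000000001011110110001101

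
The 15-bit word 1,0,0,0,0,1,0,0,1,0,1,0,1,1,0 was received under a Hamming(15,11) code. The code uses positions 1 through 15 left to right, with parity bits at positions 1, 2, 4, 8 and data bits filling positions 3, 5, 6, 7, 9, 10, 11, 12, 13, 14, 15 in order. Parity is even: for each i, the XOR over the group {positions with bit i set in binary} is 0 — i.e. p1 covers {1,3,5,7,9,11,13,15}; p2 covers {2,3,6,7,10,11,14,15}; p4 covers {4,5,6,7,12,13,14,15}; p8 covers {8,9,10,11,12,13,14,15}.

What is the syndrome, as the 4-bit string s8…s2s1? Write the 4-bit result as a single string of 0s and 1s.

s1 (pos 1,3,5,7,9,11,13,15): 1⊕0⊕0⊕0⊕1⊕1⊕1⊕0 = 0
s2 (pos 2,3,6,7,10,11,14,15): 0⊕0⊕1⊕0⊕0⊕1⊕1⊕0 = 1
s4 (pos 4,5,6,7,12,13,14,15): 0⊕0⊕1⊕0⊕0⊕1⊕1⊕0 = 1
s8 (pos 8,9,10,11,12,13,14,15): 0⊕1⊕0⊕1⊕0⊕1⊕1⊕0 = 0
Syndrome s8…s1 = 0110 → error at position 6.

0110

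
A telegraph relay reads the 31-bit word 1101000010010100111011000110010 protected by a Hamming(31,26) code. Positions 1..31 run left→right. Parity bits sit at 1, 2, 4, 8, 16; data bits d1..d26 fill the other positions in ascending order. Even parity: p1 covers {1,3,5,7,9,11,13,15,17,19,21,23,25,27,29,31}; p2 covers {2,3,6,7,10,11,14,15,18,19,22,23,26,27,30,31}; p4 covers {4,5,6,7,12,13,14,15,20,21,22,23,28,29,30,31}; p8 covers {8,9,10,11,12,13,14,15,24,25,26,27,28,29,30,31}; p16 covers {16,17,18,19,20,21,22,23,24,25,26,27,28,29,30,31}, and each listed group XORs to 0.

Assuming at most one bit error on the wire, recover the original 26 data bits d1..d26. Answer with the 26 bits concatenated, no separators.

00001001010111011000110010

s1 (pos 1,3,5,7,9,11,13,15,17,19,21,23,25,27,29,31): 1⊕0⊕0⊕0⊕1⊕0⊕0⊕0⊕1⊕1⊕1⊕0⊕0⊕1⊕0⊕0 = 0
s2 (pos 2,3,6,7,10,11,14,15,18,19,22,23,26,27,30,31): 1⊕0⊕0⊕0⊕0⊕0⊕1⊕0⊕1⊕1⊕1⊕0⊕1⊕1⊕1⊕0 = 0
s4 (pos 4,5,6,7,12,13,14,15,20,21,22,23,28,29,30,31): 1⊕0⊕0⊕0⊕1⊕0⊕1⊕0⊕0⊕1⊕1⊕0⊕0⊕0⊕1⊕0 = 0
s8 (pos 8,9,10,11,12,13,14,15,24,25,26,27,28,29,30,31): 0⊕1⊕0⊕0⊕1⊕0⊕1⊕0⊕0⊕0⊕1⊕1⊕0⊕0⊕1⊕0 = 0
s16 (pos 16,17,18,19,20,21,22,23,24,25,26,27,28,29,30,31): 0⊕1⊕1⊕1⊕0⊕1⊕1⊕0⊕0⊕0⊕1⊕1⊕0⊕0⊕1⊕0 = 0
Syndrome s16…s1 = 00000 → no error.
Read data bits from positions 3,5,6,7,9,10,11,12,13,14,15,17,18,19,20,21,22,23,24,25,26,27,28,29,30,31: 00001001010111011000110010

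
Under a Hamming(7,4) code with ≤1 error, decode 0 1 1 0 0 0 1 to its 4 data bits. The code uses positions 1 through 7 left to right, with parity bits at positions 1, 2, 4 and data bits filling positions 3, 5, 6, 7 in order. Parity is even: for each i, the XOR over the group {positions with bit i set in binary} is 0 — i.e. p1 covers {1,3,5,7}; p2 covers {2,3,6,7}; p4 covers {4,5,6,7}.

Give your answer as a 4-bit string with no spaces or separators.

s1 (pos 1,3,5,7): 0⊕1⊕0⊕1 = 0
s2 (pos 2,3,6,7): 1⊕1⊕0⊕1 = 1
s4 (pos 4,5,6,7): 0⊕0⊕0⊕1 = 1
Syndrome s4…s1 = 110 → error at position 6.
Flip position 6: 0110001 → 0110011
Read data bits from positions 3,5,6,7: 1011

1011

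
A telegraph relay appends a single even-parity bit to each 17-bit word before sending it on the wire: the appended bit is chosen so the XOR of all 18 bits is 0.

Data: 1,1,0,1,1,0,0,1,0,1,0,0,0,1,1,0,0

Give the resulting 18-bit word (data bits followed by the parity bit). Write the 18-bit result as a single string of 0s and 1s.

110110010100011000

XOR of the 17 data bits: 1⊕1⊕0⊕1⊕1⊕0⊕0⊕1⊕0⊕1⊕0⊕0⊕0⊕1⊕1⊕0⊕0 = 0
Parity bit = 0 (so all 18 bits XOR to 0).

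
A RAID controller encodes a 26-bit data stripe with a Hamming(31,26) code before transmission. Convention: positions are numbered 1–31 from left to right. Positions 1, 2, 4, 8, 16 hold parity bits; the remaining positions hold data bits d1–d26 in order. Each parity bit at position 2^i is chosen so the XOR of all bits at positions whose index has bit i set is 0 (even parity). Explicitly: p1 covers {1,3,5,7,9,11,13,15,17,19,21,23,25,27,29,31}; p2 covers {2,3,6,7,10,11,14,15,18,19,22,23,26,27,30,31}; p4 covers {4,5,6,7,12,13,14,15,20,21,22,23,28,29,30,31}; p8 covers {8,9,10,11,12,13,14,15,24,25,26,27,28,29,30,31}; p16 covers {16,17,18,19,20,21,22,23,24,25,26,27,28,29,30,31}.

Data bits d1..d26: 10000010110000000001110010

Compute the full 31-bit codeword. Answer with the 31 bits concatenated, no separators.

Place data at non-parity positions: p1 p2 1 p4 0 0 0 p8 0 0 1 0 1 1 0 p16 0 0 0 0 0 0 0 0 1 1 1 0 0 1 0
p1 (pos 1,3,5,7,9,11,13,15,17,19,21,23,25,27,29,31): XOR of data positions = 1⊕0⊕0⊕0⊕1⊕1⊕0⊕0⊕0⊕0⊕0⊕1⊕1⊕0⊕0 = 1
p2 (pos 2,3,6,7,10,11,14,15,18,19,22,23,26,27,30,31): XOR of data positions = 1⊕0⊕0⊕0⊕1⊕1⊕0⊕0⊕0⊕0⊕0⊕1⊕1⊕1⊕0 = 0
p4 (pos 4,5,6,7,12,13,14,15,20,21,22,23,28,29,30,31): XOR of data positions = 0⊕0⊕0⊕0⊕1⊕1⊕0⊕0⊕0⊕0⊕0⊕0⊕0⊕1⊕0 = 1
p8 (pos 8,9,10,11,12,13,14,15,24,25,26,27,28,29,30,31): XOR of data positions = 0⊕0⊕1⊕0⊕1⊕1⊕0⊕0⊕1⊕1⊕1⊕0⊕0⊕1⊕0 = 1
p16 (pos 16,17,18,19,20,21,22,23,24,25,26,27,28,29,30,31): XOR of data positions = 0⊕0⊕0⊕0⊕0⊕0⊕0⊕0⊕1⊕1⊕1⊕0⊕0⊕1⊕0 = 0
Codeword: 1011000100101100000000001110010

1011000100101100000000001110010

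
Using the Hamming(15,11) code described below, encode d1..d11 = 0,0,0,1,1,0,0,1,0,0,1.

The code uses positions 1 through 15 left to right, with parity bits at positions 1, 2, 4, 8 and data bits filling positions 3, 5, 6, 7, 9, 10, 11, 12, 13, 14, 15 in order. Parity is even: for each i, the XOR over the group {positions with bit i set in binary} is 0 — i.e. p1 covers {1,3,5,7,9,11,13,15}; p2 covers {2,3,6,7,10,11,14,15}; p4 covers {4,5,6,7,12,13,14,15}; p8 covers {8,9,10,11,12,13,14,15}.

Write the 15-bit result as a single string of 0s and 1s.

Place data at non-parity positions: p1 p2 0 p4 0 0 1 p8 1 0 0 1 0 0 1
p1 (pos 1,3,5,7,9,11,13,15): XOR of data positions = 0⊕0⊕1⊕1⊕0⊕0⊕1 = 1
p2 (pos 2,3,6,7,10,11,14,15): XOR of data positions = 0⊕0⊕1⊕0⊕0⊕0⊕1 = 0
p4 (pos 4,5,6,7,12,13,14,15): XOR of data positions = 0⊕0⊕1⊕1⊕0⊕0⊕1 = 1
p8 (pos 8,9,10,11,12,13,14,15): XOR of data positions = 1⊕0⊕0⊕1⊕0⊕0⊕1 = 1
Codeword: 100100111001001

100100111001001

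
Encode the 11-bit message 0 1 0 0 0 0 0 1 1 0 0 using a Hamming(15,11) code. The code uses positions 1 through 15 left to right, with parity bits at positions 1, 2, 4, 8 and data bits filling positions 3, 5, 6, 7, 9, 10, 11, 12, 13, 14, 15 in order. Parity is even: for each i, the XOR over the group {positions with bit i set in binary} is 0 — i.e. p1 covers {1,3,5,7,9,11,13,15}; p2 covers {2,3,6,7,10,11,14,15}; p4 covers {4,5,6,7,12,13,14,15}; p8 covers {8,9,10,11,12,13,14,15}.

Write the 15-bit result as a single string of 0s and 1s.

Place data at non-parity positions: p1 p2 0 p4 1 0 0 p8 0 0 0 1 1 0 0
p1 (pos 1,3,5,7,9,11,13,15): XOR of data positions = 0⊕1⊕0⊕0⊕0⊕1⊕0 = 0
p2 (pos 2,3,6,7,10,11,14,15): XOR of data positions = 0⊕0⊕0⊕0⊕0⊕0⊕0 = 0
p4 (pos 4,5,6,7,12,13,14,15): XOR of data positions = 1⊕0⊕0⊕1⊕1⊕0⊕0 = 1
p8 (pos 8,9,10,11,12,13,14,15): XOR of data positions = 0⊕0⊕0⊕1⊕1⊕0⊕0 = 0
Codeword: 000110000001100

000110000001100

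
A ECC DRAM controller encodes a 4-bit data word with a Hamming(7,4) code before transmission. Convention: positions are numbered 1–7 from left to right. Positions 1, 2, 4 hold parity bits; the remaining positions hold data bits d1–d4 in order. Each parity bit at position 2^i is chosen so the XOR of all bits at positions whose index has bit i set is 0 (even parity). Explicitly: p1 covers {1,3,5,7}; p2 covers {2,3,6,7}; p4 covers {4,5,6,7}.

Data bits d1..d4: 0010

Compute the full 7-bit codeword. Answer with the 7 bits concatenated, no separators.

0101010

Place data at non-parity positions: p1 p2 0 p4 0 1 0
p1 (pos 1,3,5,7): XOR of data positions = 0⊕0⊕0 = 0
p2 (pos 2,3,6,7): XOR of data positions = 0⊕1⊕0 = 1
p4 (pos 4,5,6,7): XOR of data positions = 0⊕1⊕0 = 1
Codeword: 0101010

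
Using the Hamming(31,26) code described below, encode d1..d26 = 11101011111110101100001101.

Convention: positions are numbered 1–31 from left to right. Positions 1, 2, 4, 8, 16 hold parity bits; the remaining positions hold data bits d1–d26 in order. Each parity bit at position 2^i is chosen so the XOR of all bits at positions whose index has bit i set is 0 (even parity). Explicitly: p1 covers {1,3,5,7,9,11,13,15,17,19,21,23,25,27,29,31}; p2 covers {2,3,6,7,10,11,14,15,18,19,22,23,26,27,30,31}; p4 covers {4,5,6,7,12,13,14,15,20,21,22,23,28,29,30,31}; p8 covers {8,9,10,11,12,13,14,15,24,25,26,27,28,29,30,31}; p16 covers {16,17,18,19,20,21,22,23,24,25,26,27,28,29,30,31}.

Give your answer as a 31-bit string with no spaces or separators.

0110110110111110110101100001101

Place data at non-parity positions: p1 p2 1 p4 1 1 0 p8 1 0 1 1 1 1 1 p16 1 1 0 1 0 1 1 0 0 0 0 1 1 0 1
p1 (pos 1,3,5,7,9,11,13,15,17,19,21,23,25,27,29,31): XOR of data positions = 1⊕1⊕0⊕1⊕1⊕1⊕1⊕1⊕0⊕0⊕1⊕0⊕0⊕1⊕1 = 0
p2 (pos 2,3,6,7,10,11,14,15,18,19,22,23,26,27,30,31): XOR of data positions = 1⊕1⊕0⊕0⊕1⊕1⊕1⊕1⊕0⊕1⊕1⊕0⊕0⊕0⊕1 = 1
p4 (pos 4,5,6,7,12,13,14,15,20,21,22,23,28,29,30,31): XOR of data positions = 1⊕1⊕0⊕1⊕1⊕1⊕1⊕1⊕0⊕1⊕1⊕1⊕1⊕0⊕1 = 0
p8 (pos 8,9,10,11,12,13,14,15,24,25,26,27,28,29,30,31): XOR of data positions = 1⊕0⊕1⊕1⊕1⊕1⊕1⊕0⊕0⊕0⊕0⊕1⊕1⊕0⊕1 = 1
p16 (pos 16,17,18,19,20,21,22,23,24,25,26,27,28,29,30,31): XOR of data positions = 1⊕1⊕0⊕1⊕0⊕1⊕1⊕0⊕0⊕0⊕0⊕1⊕1⊕0⊕1 = 0
Codeword: 0110110110111110110101100001101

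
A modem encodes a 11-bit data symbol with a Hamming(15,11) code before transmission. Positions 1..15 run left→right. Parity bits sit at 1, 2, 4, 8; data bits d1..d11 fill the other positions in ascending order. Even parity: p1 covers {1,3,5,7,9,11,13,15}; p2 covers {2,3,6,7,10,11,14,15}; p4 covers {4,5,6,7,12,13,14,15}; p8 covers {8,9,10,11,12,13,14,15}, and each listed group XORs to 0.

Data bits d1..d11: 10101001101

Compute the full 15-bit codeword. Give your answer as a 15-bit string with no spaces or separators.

Place data at non-parity positions: p1 p2 1 p4 0 1 0 p8 1 0 0 1 1 0 1
p1 (pos 1,3,5,7,9,11,13,15): XOR of data positions = 1⊕0⊕0⊕1⊕0⊕1⊕1 = 0
p2 (pos 2,3,6,7,10,11,14,15): XOR of data positions = 1⊕1⊕0⊕0⊕0⊕0⊕1 = 1
p4 (pos 4,5,6,7,12,13,14,15): XOR of data positions = 0⊕1⊕0⊕1⊕1⊕0⊕1 = 0
p8 (pos 8,9,10,11,12,13,14,15): XOR of data positions = 1⊕0⊕0⊕1⊕1⊕0⊕1 = 0
Codeword: 011001001001101

011001001001101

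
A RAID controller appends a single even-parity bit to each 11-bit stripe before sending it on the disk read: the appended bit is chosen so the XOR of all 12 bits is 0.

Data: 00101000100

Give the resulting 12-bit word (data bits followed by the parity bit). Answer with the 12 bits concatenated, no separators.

XOR of the 11 data bits: 0⊕0⊕1⊕0⊕1⊕0⊕0⊕0⊕1⊕0⊕0 = 1
Parity bit = 1 (so all 12 bits XOR to 0).

001010001001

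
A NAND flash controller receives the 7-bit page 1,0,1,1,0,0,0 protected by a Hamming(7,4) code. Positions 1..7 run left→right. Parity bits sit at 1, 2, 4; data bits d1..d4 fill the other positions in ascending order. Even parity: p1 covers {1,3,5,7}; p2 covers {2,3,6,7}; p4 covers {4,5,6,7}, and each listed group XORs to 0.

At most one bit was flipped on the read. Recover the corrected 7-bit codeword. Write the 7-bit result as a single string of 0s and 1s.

1011010

s1 (pos 1,3,5,7): 1⊕1⊕0⊕0 = 0
s2 (pos 2,3,6,7): 0⊕1⊕0⊕0 = 1
s4 (pos 4,5,6,7): 1⊕0⊕0⊕0 = 1
Syndrome s4…s1 = 110 → error at position 6.
Flip position 6: 1011000 → 1011010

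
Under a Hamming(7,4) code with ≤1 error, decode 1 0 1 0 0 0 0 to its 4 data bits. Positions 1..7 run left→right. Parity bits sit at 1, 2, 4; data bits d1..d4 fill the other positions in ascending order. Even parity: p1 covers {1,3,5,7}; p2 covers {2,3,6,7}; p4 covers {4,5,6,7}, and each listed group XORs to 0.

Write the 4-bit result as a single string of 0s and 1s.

1000

s1 (pos 1,3,5,7): 1⊕1⊕0⊕0 = 0
s2 (pos 2,3,6,7): 0⊕1⊕0⊕0 = 1
s4 (pos 4,5,6,7): 0⊕0⊕0⊕0 = 0
Syndrome s4…s1 = 010 → error at position 2.
Flip position 2: 1010000 → 1110000
Read data bits from positions 3,5,6,7: 1000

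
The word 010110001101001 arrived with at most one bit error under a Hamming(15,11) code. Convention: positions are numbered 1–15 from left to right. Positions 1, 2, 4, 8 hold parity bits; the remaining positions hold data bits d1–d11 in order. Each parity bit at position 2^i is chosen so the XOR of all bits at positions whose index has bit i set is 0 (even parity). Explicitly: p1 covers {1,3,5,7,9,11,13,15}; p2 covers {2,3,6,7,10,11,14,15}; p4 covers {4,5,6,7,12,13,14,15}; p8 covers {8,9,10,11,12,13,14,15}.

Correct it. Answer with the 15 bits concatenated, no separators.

s1 (pos 1,3,5,7,9,11,13,15): 0⊕0⊕1⊕0⊕1⊕0⊕0⊕1 = 1
s2 (pos 2,3,6,7,10,11,14,15): 1⊕0⊕0⊕0⊕1⊕0⊕0⊕1 = 1
s4 (pos 4,5,6,7,12,13,14,15): 1⊕1⊕0⊕0⊕1⊕0⊕0⊕1 = 0
s8 (pos 8,9,10,11,12,13,14,15): 0⊕1⊕1⊕0⊕1⊕0⊕0⊕1 = 0
Syndrome s8…s1 = 0011 → error at position 3.
Flip position 3: 010110001101001 → 011110001101001

011110001101001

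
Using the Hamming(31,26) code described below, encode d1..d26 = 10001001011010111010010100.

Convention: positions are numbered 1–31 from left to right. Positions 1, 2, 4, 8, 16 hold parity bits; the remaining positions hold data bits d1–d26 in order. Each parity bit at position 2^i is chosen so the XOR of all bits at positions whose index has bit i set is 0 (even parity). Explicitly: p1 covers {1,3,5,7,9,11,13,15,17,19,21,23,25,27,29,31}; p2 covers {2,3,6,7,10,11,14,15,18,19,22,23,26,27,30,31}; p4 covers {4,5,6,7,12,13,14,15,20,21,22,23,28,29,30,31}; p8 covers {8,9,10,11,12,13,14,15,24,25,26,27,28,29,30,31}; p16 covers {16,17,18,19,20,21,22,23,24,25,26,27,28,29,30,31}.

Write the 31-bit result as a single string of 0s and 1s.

Place data at non-parity positions: p1 p2 1 p4 0 0 0 p8 1 0 0 1 0 1 1 p16 0 1 0 1 1 1 0 1 0 0 1 0 1 0 0
p1 (pos 1,3,5,7,9,11,13,15,17,19,21,23,25,27,29,31): XOR of data positions = 1⊕0⊕0⊕1⊕0⊕0⊕1⊕0⊕0⊕1⊕0⊕0⊕1⊕1⊕0 = 0
p2 (pos 2,3,6,7,10,11,14,15,18,19,22,23,26,27,30,31): XOR of data positions = 1⊕0⊕0⊕0⊕0⊕1⊕1⊕1⊕0⊕1⊕0⊕0⊕1⊕0⊕0 = 0
p4 (pos 4,5,6,7,12,13,14,15,20,21,22,23,28,29,30,31): XOR of data positions = 0⊕0⊕0⊕1⊕0⊕1⊕1⊕1⊕1⊕1⊕0⊕0⊕1⊕0⊕0 = 1
p8 (pos 8,9,10,11,12,13,14,15,24,25,26,27,28,29,30,31): XOR of data positions = 1⊕0⊕0⊕1⊕0⊕1⊕1⊕1⊕0⊕0⊕1⊕0⊕1⊕0⊕0 = 1
p16 (pos 16,17,18,19,20,21,22,23,24,25,26,27,28,29,30,31): XOR of data positions = 0⊕1⊕0⊕1⊕1⊕1⊕0⊕1⊕0⊕0⊕1⊕0⊕1⊕0⊕0 = 1
Codeword: 0011000110010111010111010010100

0011000110010111010111010010100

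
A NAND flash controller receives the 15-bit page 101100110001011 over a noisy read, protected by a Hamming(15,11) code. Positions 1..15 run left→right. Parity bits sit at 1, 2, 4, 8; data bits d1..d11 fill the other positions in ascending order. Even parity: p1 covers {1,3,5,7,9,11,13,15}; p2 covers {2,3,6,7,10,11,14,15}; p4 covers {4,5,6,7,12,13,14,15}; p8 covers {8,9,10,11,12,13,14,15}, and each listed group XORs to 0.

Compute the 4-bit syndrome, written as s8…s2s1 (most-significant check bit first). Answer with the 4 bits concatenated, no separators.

s1 (pos 1,3,5,7,9,11,13,15): 1⊕1⊕0⊕1⊕0⊕0⊕0⊕1 = 0
s2 (pos 2,3,6,7,10,11,14,15): 0⊕1⊕0⊕1⊕0⊕0⊕1⊕1 = 0
s4 (pos 4,5,6,7,12,13,14,15): 1⊕0⊕0⊕1⊕1⊕0⊕1⊕1 = 1
s8 (pos 8,9,10,11,12,13,14,15): 1⊕0⊕0⊕0⊕1⊕0⊕1⊕1 = 0
Syndrome s8…s1 = 0100 → error at position 4.

0100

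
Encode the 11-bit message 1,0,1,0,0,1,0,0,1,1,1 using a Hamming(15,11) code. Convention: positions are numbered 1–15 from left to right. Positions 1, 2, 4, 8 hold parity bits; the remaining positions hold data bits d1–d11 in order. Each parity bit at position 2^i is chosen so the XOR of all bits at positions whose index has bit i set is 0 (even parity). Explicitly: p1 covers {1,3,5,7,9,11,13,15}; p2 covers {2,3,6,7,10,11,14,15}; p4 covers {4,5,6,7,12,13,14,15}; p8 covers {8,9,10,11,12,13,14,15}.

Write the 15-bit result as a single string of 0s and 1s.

Place data at non-parity positions: p1 p2 1 p4 0 1 0 p8 0 1 0 0 1 1 1
p1 (pos 1,3,5,7,9,11,13,15): XOR of data positions = 1⊕0⊕0⊕0⊕0⊕1⊕1 = 1
p2 (pos 2,3,6,7,10,11,14,15): XOR of data positions = 1⊕1⊕0⊕1⊕0⊕1⊕1 = 1
p4 (pos 4,5,6,7,12,13,14,15): XOR of data positions = 0⊕1⊕0⊕0⊕1⊕1⊕1 = 0
p8 (pos 8,9,10,11,12,13,14,15): XOR of data positions = 0⊕1⊕0⊕0⊕1⊕1⊕1 = 0
Codeword: 111001000100111

111001000100111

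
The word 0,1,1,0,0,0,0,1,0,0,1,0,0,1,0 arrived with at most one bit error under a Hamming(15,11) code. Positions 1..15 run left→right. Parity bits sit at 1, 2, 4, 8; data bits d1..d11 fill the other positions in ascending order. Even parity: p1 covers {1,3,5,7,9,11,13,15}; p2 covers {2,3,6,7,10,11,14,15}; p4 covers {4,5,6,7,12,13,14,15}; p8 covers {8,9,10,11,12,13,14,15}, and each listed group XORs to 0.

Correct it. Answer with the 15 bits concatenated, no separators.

s1 (pos 1,3,5,7,9,11,13,15): 0⊕1⊕0⊕0⊕0⊕1⊕0⊕0 = 0
s2 (pos 2,3,6,7,10,11,14,15): 1⊕1⊕0⊕0⊕0⊕1⊕1⊕0 = 0
s4 (pos 4,5,6,7,12,13,14,15): 0⊕0⊕0⊕0⊕0⊕0⊕1⊕0 = 1
s8 (pos 8,9,10,11,12,13,14,15): 1⊕0⊕0⊕1⊕0⊕0⊕1⊕0 = 1
Syndrome s8…s1 = 1100 → error at position 12.
Flip position 12: 011000010010010 → 011000010011010

011000010011010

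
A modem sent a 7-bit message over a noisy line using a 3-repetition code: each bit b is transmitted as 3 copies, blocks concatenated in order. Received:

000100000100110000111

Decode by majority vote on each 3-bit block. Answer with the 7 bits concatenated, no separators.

Block 1 (000): 0 ones → 0
Block 2 (100): 1 one → 0
Block 3 (000): 0 ones → 0
Block 4 (100): 1 one → 0
Block 5 (110): 2 ones → 1
Block 6 (000): 0 ones → 0
Block 7 (111): 3 ones → 1

0000101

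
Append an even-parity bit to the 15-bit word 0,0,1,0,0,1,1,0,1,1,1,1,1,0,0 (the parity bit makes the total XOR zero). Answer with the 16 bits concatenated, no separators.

0010011011111000

XOR of the 15 data bits: 0⊕0⊕1⊕0⊕0⊕1⊕1⊕0⊕1⊕1⊕1⊕1⊕1⊕0⊕0 = 0
Parity bit = 0 (so all 16 bits XOR to 0).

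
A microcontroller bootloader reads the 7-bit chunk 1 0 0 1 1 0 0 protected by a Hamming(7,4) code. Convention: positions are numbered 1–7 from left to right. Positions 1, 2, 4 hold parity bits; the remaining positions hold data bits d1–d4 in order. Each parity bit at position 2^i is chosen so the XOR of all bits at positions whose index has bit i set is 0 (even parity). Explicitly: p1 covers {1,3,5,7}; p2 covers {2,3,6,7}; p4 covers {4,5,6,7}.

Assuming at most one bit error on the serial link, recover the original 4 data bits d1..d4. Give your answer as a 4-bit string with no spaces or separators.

s1 (pos 1,3,5,7): 1⊕0⊕1⊕0 = 0
s2 (pos 2,3,6,7): 0⊕0⊕0⊕0 = 0
s4 (pos 4,5,6,7): 1⊕1⊕0⊕0 = 0
Syndrome s4…s1 = 000 → no error.
Read data bits from positions 3,5,6,7: 0100

0100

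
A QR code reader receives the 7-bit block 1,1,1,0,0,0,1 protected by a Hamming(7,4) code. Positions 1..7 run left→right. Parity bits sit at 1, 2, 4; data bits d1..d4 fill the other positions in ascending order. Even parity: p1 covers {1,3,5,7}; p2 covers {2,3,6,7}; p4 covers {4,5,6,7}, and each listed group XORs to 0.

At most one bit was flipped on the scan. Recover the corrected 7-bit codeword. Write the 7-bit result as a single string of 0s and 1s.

1110000

s1 (pos 1,3,5,7): 1⊕1⊕0⊕1 = 1
s2 (pos 2,3,6,7): 1⊕1⊕0⊕1 = 1
s4 (pos 4,5,6,7): 0⊕0⊕0⊕1 = 1
Syndrome s4…s1 = 111 → error at position 7.
Flip position 7: 1110001 → 1110000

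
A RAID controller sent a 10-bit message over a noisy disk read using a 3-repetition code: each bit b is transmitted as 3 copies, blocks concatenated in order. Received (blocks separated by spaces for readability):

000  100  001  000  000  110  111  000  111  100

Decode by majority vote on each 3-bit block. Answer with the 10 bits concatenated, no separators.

0000011010

Block 1 (000): 0 ones → 0
Block 2 (100): 1 one → 0
Block 3 (001): 1 one → 0
Block 4 (000): 0 ones → 0
Block 5 (000): 0 ones → 0
Block 6 (110): 2 ones → 1
Block 7 (111): 3 ones → 1
Block 8 (000): 0 ones → 0
Block 9 (111): 3 ones → 1
Block 10 (100): 1 one → 0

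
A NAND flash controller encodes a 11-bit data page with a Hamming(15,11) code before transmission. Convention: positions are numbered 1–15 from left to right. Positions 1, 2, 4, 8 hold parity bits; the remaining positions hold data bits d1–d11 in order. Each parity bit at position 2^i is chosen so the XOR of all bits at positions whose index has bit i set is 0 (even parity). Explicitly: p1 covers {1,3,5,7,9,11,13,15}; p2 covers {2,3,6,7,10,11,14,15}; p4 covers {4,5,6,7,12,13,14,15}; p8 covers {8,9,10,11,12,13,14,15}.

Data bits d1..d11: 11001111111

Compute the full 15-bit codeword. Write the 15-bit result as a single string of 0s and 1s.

Place data at non-parity positions: p1 p2 1 p4 1 0 0 p8 1 1 1 1 1 1 1
p1 (pos 1,3,5,7,9,11,13,15): XOR of data positions = 1⊕1⊕0⊕1⊕1⊕1⊕1 = 0
p2 (pos 2,3,6,7,10,11,14,15): XOR of data positions = 1⊕0⊕0⊕1⊕1⊕1⊕1 = 1
p4 (pos 4,5,6,7,12,13,14,15): XOR of data positions = 1⊕0⊕0⊕1⊕1⊕1⊕1 = 1
p8 (pos 8,9,10,11,12,13,14,15): XOR of data positions = 1⊕1⊕1⊕1⊕1⊕1⊕1 = 1
Codeword: 011110011111111

011110011111111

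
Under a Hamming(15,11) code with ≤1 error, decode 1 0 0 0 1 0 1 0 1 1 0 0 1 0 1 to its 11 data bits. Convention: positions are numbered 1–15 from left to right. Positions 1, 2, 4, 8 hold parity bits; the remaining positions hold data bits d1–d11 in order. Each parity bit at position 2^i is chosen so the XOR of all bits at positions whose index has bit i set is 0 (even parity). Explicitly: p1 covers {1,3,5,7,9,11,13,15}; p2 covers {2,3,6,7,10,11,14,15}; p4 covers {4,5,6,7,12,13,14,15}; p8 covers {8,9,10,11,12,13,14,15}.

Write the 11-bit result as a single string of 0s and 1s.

s1 (pos 1,3,5,7,9,11,13,15): 1⊕0⊕1⊕1⊕1⊕0⊕1⊕1 = 0
s2 (pos 2,3,6,7,10,11,14,15): 0⊕0⊕0⊕1⊕1⊕0⊕0⊕1 = 1
s4 (pos 4,5,6,7,12,13,14,15): 0⊕1⊕0⊕1⊕0⊕1⊕0⊕1 = 0
s8 (pos 8,9,10,11,12,13,14,15): 0⊕1⊕1⊕0⊕0⊕1⊕0⊕1 = 0
Syndrome s8…s1 = 0010 → error at position 2.
Flip position 2: 100010101100101 → 110010101100101
Read data bits from positions 3,5,6,7,9,10,11,12,13,14,15: 01011100101

01011100101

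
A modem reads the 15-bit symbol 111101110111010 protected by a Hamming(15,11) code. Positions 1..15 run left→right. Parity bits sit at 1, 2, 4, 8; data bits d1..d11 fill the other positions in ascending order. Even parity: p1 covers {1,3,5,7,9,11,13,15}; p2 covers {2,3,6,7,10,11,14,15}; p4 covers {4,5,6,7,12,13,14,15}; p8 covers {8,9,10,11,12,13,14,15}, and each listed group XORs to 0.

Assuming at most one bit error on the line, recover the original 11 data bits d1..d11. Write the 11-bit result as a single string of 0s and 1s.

10110111000

s1 (pos 1,3,5,7,9,11,13,15): 1⊕1⊕0⊕1⊕0⊕1⊕0⊕0 = 0
s2 (pos 2,3,6,7,10,11,14,15): 1⊕1⊕1⊕1⊕1⊕1⊕1⊕0 = 1
s4 (pos 4,5,6,7,12,13,14,15): 1⊕0⊕1⊕1⊕1⊕0⊕1⊕0 = 1
s8 (pos 8,9,10,11,12,13,14,15): 1⊕0⊕1⊕1⊕1⊕0⊕1⊕0 = 1
Syndrome s8…s1 = 1110 → error at position 14.
Flip position 14: 111101110111010 → 111101110111000
Read data bits from positions 3,5,6,7,9,10,11,12,13,14,15: 10110111000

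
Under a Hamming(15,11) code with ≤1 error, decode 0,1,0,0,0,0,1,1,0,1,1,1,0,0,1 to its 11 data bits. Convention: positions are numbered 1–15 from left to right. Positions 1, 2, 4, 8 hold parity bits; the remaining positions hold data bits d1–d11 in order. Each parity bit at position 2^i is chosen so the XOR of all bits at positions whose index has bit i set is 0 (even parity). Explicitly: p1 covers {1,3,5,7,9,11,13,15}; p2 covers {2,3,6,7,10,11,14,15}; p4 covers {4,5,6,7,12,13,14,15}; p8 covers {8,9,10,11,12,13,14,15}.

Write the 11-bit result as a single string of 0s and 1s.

s1 (pos 1,3,5,7,9,11,13,15): 0⊕0⊕0⊕1⊕0⊕1⊕0⊕1 = 1
s2 (pos 2,3,6,7,10,11,14,15): 1⊕0⊕0⊕1⊕1⊕1⊕0⊕1 = 1
s4 (pos 4,5,6,7,12,13,14,15): 0⊕0⊕0⊕1⊕1⊕0⊕0⊕1 = 1
s8 (pos 8,9,10,11,12,13,14,15): 1⊕0⊕1⊕1⊕1⊕0⊕0⊕1 = 1
Syndrome s8…s1 = 1111 → error at position 15.
Flip position 15: 010000110111001 → 010000110111000
Read data bits from positions 3,5,6,7,9,10,11,12,13,14,15: 00010111000

00010111000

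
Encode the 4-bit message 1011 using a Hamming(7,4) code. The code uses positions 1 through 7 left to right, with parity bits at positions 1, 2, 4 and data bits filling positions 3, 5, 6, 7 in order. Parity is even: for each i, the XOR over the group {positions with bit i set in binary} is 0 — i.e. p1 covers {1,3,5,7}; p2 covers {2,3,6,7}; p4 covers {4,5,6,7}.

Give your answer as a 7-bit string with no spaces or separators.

Place data at non-parity positions: p1 p2 1 p4 0 1 1
p1 (pos 1,3,5,7): XOR of data positions = 1⊕0⊕1 = 0
p2 (pos 2,3,6,7): XOR of data positions = 1⊕1⊕1 = 1
p4 (pos 4,5,6,7): XOR of data positions = 0⊕1⊕1 = 0
Codeword: 0110011

0110011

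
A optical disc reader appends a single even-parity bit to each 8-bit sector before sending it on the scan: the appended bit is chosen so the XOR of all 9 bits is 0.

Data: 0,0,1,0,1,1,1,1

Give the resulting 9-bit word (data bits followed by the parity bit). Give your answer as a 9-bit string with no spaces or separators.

XOR of the 8 data bits: 0⊕0⊕1⊕0⊕1⊕1⊕1⊕1 = 1
Parity bit = 1 (so all 9 bits XOR to 0).

001011111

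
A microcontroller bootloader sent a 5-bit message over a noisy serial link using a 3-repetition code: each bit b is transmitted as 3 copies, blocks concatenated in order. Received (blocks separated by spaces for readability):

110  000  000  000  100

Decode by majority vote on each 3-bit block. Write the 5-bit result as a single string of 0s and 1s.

10000

Block 1 (110): 2 ones → 1
Block 2 (000): 0 ones → 0
Block 3 (000): 0 ones → 0
Block 4 (000): 0 ones → 0
Block 5 (100): 1 one → 0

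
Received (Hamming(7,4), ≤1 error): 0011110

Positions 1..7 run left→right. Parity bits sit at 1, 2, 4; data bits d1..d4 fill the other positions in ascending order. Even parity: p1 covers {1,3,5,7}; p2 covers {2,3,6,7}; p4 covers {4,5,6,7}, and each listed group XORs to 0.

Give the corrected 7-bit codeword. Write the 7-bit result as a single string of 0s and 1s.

s1 (pos 1,3,5,7): 0⊕1⊕1⊕0 = 0
s2 (pos 2,3,6,7): 0⊕1⊕1⊕0 = 0
s4 (pos 4,5,6,7): 1⊕1⊕1⊕0 = 1
Syndrome s4…s1 = 100 → error at position 4.
Flip position 4: 0011110 → 0010110

0010110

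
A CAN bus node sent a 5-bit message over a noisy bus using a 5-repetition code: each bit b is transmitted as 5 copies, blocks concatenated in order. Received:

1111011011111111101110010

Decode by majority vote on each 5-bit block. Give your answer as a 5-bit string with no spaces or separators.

11110

Block 1 (11110): 4 ones → 1
Block 2 (11011): 4 ones → 1
Block 3 (11111): 5 ones → 1
Block 4 (11011): 4 ones → 1
Block 5 (10010): 2 ones → 0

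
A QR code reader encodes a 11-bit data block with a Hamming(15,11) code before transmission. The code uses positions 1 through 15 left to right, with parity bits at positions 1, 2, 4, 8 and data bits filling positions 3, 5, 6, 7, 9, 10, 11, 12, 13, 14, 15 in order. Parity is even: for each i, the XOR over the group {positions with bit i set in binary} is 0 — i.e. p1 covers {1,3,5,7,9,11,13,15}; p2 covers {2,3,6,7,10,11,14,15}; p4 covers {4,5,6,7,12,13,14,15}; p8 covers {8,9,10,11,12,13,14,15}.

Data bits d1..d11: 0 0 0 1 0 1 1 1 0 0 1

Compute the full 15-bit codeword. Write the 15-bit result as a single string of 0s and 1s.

Place data at non-parity positions: p1 p2 0 p4 0 0 1 p8 0 1 1 1 0 0 1
p1 (pos 1,3,5,7,9,11,13,15): XOR of data positions = 0⊕0⊕1⊕0⊕1⊕0⊕1 = 1
p2 (pos 2,3,6,7,10,11,14,15): XOR of data positions = 0⊕0⊕1⊕1⊕1⊕0⊕1 = 0
p4 (pos 4,5,6,7,12,13,14,15): XOR of data positions = 0⊕0⊕1⊕1⊕0⊕0⊕1 = 1
p8 (pos 8,9,10,11,12,13,14,15): XOR of data positions = 0⊕1⊕1⊕1⊕0⊕0⊕1 = 0
Codeword: 100100100111001

100100100111001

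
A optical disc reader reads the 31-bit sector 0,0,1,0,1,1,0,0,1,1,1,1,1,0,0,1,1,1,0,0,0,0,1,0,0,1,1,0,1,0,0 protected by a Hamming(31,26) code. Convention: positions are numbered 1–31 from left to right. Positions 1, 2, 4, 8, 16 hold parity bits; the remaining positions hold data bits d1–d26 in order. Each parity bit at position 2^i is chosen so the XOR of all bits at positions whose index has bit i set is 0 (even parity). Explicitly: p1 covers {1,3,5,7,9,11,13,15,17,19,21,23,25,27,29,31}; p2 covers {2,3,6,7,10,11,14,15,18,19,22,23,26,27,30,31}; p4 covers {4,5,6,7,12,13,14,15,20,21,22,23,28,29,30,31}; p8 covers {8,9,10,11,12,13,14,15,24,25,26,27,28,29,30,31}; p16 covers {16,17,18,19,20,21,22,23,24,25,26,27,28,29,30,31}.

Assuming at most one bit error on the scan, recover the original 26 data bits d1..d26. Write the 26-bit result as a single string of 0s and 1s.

11101111100010000100110100

s1 (pos 1,3,5,7,9,11,13,15,17,19,21,23,25,27,29,31): 0⊕1⊕1⊕0⊕1⊕1⊕1⊕0⊕1⊕0⊕0⊕1⊕0⊕1⊕1⊕0 = 1
s2 (pos 2,3,6,7,10,11,14,15,18,19,22,23,26,27,30,31): 0⊕1⊕1⊕0⊕1⊕1⊕0⊕0⊕1⊕0⊕0⊕1⊕1⊕1⊕0⊕0 = 0
s4 (pos 4,5,6,7,12,13,14,15,20,21,22,23,28,29,30,31): 0⊕1⊕1⊕0⊕1⊕1⊕0⊕0⊕0⊕0⊕0⊕1⊕0⊕1⊕0⊕0 = 0
s8 (pos 8,9,10,11,12,13,14,15,24,25,26,27,28,29,30,31): 0⊕1⊕1⊕1⊕1⊕1⊕0⊕0⊕0⊕0⊕1⊕1⊕0⊕1⊕0⊕0 = 0
s16 (pos 16,17,18,19,20,21,22,23,24,25,26,27,28,29,30,31): 1⊕1⊕1⊕0⊕0⊕0⊕0⊕1⊕0⊕0⊕1⊕1⊕0⊕1⊕0⊕0 = 1
Syndrome s16…s1 = 10001 → error at position 17.
Flip position 17: 0010110011111001110000100110100 → 0010110011111001010000100110100
Read data bits from positions 3,5,6,7,9,10,11,12,13,14,15,17,18,19,20,21,22,23,24,25,26,27,28,29,30,31: 11101111100010000100110100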